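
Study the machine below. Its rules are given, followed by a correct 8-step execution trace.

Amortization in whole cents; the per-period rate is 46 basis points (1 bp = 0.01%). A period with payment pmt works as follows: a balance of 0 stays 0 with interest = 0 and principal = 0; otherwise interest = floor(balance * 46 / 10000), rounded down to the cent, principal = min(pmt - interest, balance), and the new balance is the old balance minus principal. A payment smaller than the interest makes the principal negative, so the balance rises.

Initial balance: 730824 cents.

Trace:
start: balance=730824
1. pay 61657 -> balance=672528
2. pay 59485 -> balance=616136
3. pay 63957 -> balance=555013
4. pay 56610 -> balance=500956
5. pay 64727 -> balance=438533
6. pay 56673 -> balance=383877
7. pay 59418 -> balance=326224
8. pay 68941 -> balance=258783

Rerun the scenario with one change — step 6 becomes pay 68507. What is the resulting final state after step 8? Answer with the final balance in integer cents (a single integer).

246840

(re-executing from step 6 with the substitution; state before step 6: balance=438533)
6. pay 68507 -> balance=372043
7. pay 59418 -> balance=314336
8. pay 68941 -> balance=246840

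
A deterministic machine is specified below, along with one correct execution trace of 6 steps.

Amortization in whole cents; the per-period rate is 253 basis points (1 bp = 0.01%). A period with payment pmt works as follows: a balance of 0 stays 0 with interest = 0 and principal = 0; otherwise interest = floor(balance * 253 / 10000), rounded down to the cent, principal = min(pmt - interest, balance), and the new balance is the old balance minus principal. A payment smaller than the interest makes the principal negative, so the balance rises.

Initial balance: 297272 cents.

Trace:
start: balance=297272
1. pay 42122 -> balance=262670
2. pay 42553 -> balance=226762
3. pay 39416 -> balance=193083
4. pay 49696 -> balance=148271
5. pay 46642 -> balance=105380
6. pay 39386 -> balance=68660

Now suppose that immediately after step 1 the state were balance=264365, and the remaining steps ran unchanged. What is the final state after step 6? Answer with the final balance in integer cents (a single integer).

70581

state after step 1 := balance=264365
2. pay 42553 -> balance=228500
3. pay 39416 -> balance=194865
4. pay 49696 -> balance=150099
5. pay 46642 -> balance=107254
6. pay 39386 -> balance=70581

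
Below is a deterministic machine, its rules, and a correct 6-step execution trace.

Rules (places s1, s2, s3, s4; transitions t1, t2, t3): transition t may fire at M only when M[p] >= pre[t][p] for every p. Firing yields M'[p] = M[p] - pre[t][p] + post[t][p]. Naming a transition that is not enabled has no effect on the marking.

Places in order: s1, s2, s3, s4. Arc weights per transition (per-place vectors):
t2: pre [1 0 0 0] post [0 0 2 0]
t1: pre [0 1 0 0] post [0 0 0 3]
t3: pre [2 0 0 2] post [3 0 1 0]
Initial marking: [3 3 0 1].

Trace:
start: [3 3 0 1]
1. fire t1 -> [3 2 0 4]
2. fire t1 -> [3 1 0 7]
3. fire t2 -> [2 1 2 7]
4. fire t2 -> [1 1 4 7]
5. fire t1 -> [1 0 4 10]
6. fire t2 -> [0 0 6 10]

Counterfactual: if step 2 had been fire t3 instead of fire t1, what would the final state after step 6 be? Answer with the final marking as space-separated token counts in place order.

(re-executing from step 2 with the substitution; state before step 2: [3 2 0 4])
2. fire t3 -> [4 2 1 2]
3. fire t2 -> [3 2 3 2]
4. fire t2 -> [2 2 5 2]
5. fire t1 -> [2 1 5 5]
6. fire t2 -> [1 1 7 5]

1 1 7 5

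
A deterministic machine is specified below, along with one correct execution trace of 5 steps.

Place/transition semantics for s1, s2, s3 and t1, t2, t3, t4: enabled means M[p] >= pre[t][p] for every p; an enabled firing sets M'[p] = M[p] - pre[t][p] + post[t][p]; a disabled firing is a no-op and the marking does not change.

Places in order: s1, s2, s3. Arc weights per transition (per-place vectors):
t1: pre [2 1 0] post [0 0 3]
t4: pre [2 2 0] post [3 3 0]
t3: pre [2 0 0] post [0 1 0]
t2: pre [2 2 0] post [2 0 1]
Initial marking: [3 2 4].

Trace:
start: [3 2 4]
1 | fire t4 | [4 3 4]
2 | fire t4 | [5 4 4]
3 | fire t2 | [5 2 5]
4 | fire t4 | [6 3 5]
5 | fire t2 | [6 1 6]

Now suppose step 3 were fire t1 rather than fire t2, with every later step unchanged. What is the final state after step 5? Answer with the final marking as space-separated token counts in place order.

4 2 8

(re-executing from step 3 with the substitution; state before step 3: [5 4 4])
3 | fire t1 | [3 3 7]
4 | fire t4 | [4 4 7]
5 | fire t2 | [4 2 8]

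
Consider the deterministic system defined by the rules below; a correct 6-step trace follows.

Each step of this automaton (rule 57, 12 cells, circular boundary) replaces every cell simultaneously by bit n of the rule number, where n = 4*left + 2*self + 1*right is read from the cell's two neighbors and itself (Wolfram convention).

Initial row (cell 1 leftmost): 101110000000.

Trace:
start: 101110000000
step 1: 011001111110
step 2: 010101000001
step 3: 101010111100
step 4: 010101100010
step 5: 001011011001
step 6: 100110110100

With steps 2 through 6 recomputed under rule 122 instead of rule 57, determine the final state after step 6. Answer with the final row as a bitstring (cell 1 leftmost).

(re-executing steps 2..6 under rule 122; state before step 2: 011001111110)
step 2: 111111000011
step 3: 000001100110
step 4: 000011111111
step 5: 100110000001
step 6: 111111000011

111111000011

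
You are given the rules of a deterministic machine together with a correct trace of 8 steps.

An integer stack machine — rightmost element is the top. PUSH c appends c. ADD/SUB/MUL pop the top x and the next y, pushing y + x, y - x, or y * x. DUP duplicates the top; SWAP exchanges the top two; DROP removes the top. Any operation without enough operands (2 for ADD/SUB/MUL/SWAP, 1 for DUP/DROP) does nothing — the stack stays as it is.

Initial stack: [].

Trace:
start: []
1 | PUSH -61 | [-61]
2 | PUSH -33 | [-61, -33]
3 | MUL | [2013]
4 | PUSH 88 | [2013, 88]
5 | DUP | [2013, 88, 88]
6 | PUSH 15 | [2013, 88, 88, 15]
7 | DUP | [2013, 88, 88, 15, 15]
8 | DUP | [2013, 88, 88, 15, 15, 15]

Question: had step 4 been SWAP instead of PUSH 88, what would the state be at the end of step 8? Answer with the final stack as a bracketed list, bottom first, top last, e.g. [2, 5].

(re-executing from step 4 with the substitution; state before step 4: [2013])
4 | SWAP | [2013]
5 | DUP | [2013, 2013]
6 | PUSH 15 | [2013, 2013, 15]
7 | DUP | [2013, 2013, 15, 15]
8 | DUP | [2013, 2013, 15, 15, 15]

[2013, 2013, 15, 15, 15]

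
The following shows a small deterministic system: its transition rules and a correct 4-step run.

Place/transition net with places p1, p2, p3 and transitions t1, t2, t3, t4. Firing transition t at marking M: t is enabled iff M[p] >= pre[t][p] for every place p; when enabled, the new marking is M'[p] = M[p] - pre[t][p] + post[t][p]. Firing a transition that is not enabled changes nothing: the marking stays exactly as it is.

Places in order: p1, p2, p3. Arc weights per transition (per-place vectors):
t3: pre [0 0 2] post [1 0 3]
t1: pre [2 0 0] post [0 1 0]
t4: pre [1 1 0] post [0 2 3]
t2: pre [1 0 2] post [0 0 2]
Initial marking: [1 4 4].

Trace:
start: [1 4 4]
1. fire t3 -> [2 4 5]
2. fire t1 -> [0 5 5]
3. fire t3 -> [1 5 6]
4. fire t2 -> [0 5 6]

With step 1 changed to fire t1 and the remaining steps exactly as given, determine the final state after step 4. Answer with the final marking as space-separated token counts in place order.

(re-executing from step 1 with the substitution; state before step 1: [1 4 4])
1. fire t1 -> [1 4 4]
2. fire t1 -> [1 4 4]
3. fire t3 -> [2 4 5]
4. fire t2 -> [1 4 5]

1 4 5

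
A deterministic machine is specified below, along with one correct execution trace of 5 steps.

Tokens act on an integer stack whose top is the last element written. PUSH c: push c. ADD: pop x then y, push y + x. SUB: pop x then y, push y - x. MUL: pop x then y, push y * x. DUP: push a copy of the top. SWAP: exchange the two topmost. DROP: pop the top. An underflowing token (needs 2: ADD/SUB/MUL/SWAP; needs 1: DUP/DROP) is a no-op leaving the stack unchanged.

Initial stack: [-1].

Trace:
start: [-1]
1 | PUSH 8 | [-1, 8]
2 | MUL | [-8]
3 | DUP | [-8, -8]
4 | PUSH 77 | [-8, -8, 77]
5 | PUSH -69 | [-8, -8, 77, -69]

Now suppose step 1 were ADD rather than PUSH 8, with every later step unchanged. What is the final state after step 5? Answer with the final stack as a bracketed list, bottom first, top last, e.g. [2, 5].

[-1, -1, 77, -69]

(re-executing from step 1 with the substitution; state before step 1: [-1])
1 | ADD | [-1]
2 | MUL | [-1]
3 | DUP | [-1, -1]
4 | PUSH 77 | [-1, -1, 77]
5 | PUSH -69 | [-1, -1, 77, -69]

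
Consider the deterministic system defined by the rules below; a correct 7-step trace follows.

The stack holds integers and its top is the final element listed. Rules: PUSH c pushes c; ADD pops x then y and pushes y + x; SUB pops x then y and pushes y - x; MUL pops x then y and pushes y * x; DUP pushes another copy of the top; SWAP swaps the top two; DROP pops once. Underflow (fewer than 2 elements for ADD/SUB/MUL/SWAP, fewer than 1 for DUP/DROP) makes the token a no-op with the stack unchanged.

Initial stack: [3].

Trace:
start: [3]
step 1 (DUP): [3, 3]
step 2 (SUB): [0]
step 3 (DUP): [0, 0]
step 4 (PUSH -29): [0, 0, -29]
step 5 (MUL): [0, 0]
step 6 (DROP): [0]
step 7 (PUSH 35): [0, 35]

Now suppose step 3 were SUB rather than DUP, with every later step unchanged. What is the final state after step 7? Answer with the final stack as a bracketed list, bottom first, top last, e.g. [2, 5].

[35]

(re-executing from step 3 with the substitution; state before step 3: [0])
step 3 (SUB): [0]
step 4 (PUSH -29): [0, -29]
step 5 (MUL): [0]
step 6 (DROP): []
step 7 (PUSH 35): [35]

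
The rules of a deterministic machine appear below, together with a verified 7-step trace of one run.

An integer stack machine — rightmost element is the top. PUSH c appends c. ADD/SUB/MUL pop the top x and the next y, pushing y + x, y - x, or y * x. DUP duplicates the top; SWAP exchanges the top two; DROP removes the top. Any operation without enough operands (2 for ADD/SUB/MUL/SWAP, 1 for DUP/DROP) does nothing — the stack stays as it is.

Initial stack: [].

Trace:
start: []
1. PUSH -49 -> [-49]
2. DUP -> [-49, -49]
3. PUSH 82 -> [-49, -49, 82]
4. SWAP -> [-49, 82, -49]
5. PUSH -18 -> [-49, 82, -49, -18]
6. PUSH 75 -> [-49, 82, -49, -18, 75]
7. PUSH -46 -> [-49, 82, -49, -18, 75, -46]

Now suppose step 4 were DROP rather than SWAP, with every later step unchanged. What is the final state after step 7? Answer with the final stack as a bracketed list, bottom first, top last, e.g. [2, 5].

[-49, -49, -18, 75, -46]

(re-executing from step 4 with the substitution; state before step 4: [-49, -49, 82])
4. DROP -> [-49, -49]
5. PUSH -18 -> [-49, -49, -18]
6. PUSH 75 -> [-49, -49, -18, 75]
7. PUSH -46 -> [-49, -49, -18, 75, -46]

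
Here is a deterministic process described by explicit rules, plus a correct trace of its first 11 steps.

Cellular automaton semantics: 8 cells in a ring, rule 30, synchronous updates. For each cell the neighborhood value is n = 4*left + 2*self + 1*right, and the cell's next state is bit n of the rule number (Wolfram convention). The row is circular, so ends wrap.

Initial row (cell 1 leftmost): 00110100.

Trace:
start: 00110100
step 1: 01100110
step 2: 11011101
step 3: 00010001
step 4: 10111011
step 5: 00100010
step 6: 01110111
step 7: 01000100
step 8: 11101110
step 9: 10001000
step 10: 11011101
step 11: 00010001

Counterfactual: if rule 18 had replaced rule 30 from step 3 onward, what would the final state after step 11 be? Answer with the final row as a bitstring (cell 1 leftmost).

(re-executing steps 3..11 under rule 18; state before step 3: 11011101)
step 3: 00000000
step 4: 00000000
step 5: 00000000
step 6: 00000000
step 7: 00000000
step 8: 00000000
step 9: 00000000
step 10: 00000000
step 11: 00000000

00000000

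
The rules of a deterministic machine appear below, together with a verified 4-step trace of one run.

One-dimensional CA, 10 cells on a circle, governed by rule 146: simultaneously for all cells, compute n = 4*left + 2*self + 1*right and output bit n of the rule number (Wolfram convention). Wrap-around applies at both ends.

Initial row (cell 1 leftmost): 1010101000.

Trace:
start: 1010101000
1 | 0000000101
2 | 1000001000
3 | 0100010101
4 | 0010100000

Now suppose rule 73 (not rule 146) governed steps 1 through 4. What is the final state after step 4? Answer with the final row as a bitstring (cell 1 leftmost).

0011100000

(re-executing steps 1..4 under rule 73; state before step 1: 1010101000)
1 | 0000000010
2 | 1111111000
3 | 1000001010
4 | 0011100000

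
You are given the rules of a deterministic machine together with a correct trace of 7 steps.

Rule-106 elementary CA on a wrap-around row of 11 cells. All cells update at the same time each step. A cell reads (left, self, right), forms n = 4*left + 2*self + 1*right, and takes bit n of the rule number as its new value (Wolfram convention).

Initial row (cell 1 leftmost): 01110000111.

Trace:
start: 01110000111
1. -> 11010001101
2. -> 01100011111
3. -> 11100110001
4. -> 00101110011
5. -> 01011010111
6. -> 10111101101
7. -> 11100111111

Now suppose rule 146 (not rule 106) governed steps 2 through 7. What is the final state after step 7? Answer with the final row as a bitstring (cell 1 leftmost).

(re-executing steps 2..7 under rule 146; state before step 2: 11010001101)
2. -> 10001010000
3. -> 01010001001
4. -> 00001010110
5. -> 00010000001
6. -> 10101000010
7. -> 00000100100

00000100100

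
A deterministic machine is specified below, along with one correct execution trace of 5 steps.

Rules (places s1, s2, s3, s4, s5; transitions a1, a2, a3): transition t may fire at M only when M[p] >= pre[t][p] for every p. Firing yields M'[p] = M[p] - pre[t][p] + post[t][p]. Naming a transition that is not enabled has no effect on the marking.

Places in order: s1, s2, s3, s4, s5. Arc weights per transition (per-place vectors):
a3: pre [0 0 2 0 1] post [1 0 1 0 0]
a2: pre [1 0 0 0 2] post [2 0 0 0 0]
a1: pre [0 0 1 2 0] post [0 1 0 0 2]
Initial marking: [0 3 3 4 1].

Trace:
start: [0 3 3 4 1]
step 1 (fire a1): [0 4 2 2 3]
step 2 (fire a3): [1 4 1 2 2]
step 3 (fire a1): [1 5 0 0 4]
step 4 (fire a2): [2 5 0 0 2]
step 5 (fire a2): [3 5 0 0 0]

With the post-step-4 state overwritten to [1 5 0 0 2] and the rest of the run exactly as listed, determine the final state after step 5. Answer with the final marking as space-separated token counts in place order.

state after step 4 := [1 5 0 0 2]
step 5 (fire a2): [2 5 0 0 0]

2 5 0 0 0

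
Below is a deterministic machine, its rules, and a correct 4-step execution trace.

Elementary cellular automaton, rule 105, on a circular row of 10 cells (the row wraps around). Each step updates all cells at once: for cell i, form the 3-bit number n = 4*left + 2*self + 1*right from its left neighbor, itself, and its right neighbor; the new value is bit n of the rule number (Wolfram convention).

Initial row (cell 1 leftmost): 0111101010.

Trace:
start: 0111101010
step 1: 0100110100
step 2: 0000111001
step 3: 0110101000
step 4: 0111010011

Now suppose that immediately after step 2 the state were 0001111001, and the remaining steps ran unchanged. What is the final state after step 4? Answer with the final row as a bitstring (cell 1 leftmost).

state after step 2 := 0001111001
step 3: 0101001000
step 4: 0010000011

0010000011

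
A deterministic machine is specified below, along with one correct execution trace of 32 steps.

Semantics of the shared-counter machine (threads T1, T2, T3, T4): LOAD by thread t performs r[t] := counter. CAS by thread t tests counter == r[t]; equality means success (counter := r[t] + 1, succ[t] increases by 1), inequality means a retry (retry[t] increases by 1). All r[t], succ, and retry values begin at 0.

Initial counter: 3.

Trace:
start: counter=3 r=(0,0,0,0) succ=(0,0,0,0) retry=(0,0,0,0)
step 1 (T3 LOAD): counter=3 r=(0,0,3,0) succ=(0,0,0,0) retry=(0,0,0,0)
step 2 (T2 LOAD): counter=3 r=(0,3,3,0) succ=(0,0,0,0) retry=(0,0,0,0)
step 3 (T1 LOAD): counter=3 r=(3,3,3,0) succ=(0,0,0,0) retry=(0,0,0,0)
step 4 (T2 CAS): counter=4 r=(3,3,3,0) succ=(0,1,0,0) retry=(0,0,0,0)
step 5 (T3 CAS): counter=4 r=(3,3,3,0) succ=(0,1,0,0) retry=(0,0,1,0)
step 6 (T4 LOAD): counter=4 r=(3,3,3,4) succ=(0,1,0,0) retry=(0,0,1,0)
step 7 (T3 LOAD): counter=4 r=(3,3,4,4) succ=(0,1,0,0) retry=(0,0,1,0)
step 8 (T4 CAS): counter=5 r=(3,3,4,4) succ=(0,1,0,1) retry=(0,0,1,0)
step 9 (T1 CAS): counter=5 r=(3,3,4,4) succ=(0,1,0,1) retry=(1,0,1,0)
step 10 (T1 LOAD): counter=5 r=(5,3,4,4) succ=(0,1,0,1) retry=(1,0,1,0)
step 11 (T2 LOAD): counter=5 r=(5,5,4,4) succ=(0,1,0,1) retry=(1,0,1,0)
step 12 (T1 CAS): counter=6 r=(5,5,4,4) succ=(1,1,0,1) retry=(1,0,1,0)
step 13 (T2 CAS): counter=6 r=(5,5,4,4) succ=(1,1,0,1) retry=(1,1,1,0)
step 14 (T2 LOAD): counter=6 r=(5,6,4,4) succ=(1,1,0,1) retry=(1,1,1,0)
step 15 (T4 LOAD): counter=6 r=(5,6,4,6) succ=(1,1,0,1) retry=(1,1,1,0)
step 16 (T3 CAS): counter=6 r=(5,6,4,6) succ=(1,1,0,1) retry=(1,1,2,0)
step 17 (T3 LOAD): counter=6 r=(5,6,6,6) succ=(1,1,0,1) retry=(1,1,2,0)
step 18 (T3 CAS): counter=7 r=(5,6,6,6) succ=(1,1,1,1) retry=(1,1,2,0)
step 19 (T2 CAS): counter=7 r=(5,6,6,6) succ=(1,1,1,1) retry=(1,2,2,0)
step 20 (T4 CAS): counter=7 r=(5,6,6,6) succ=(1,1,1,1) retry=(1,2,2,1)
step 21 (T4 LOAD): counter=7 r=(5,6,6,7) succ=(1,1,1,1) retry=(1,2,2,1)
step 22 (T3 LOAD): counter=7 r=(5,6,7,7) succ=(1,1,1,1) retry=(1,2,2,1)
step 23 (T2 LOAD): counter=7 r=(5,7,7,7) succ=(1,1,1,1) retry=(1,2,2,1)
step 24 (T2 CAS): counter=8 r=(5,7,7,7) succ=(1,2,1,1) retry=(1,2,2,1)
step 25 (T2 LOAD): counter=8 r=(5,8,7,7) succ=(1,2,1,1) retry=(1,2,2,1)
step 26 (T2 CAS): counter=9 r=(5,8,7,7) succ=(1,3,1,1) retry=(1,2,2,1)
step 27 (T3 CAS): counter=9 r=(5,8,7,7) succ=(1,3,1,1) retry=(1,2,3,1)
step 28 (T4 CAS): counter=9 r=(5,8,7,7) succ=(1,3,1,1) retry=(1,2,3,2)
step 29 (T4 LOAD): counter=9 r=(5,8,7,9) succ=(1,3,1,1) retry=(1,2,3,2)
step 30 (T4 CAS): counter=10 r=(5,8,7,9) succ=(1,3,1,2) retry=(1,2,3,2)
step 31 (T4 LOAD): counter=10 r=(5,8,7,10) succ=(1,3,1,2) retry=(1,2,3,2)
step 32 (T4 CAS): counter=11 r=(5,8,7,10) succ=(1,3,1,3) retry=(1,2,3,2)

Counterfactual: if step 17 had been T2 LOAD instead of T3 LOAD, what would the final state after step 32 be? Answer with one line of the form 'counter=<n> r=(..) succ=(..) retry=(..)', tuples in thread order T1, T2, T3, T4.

counter=11 r=(5,8,7,10) succ=(1,4,0,3) retry=(1,1,4,2)

(re-executing from step 17 with the substitution; state before step 17: counter=6 r=(5,6,4,6) succ=(1,1,0,1) retry=(1,1,2,0))
step 17 (T2 LOAD): counter=6 r=(5,6,4,6) succ=(1,1,0,1) retry=(1,1,2,0)
step 18 (T3 CAS): counter=6 r=(5,6,4,6) succ=(1,1,0,1) retry=(1,1,3,0)
step 19 (T2 CAS): counter=7 r=(5,6,4,6) succ=(1,2,0,1) retry=(1,1,3,0)
step 20 (T4 CAS): counter=7 r=(5,6,4,6) succ=(1,2,0,1) retry=(1,1,3,1)
step 21 (T4 LOAD): counter=7 r=(5,6,4,7) succ=(1,2,0,1) retry=(1,1,3,1)
step 22 (T3 LOAD): counter=7 r=(5,6,7,7) succ=(1,2,0,1) retry=(1,1,3,1)
step 23 (T2 LOAD): counter=7 r=(5,7,7,7) succ=(1,2,0,1) retry=(1,1,3,1)
step 24 (T2 CAS): counter=8 r=(5,7,7,7) succ=(1,3,0,1) retry=(1,1,3,1)
step 25 (T2 LOAD): counter=8 r=(5,8,7,7) succ=(1,3,0,1) retry=(1,1,3,1)
step 26 (T2 CAS): counter=9 r=(5,8,7,7) succ=(1,4,0,1) retry=(1,1,3,1)
step 27 (T3 CAS): counter=9 r=(5,8,7,7) succ=(1,4,0,1) retry=(1,1,4,1)
step 28 (T4 CAS): counter=9 r=(5,8,7,7) succ=(1,4,0,1) retry=(1,1,4,2)
step 29 (T4 LOAD): counter=9 r=(5,8,7,9) succ=(1,4,0,1) retry=(1,1,4,2)
step 30 (T4 CAS): counter=10 r=(5,8,7,9) succ=(1,4,0,2) retry=(1,1,4,2)
step 31 (T4 LOAD): counter=10 r=(5,8,7,10) succ=(1,4,0,2) retry=(1,1,4,2)
step 32 (T4 CAS): counter=11 r=(5,8,7,10) succ=(1,4,0,3) retry=(1,1,4,2)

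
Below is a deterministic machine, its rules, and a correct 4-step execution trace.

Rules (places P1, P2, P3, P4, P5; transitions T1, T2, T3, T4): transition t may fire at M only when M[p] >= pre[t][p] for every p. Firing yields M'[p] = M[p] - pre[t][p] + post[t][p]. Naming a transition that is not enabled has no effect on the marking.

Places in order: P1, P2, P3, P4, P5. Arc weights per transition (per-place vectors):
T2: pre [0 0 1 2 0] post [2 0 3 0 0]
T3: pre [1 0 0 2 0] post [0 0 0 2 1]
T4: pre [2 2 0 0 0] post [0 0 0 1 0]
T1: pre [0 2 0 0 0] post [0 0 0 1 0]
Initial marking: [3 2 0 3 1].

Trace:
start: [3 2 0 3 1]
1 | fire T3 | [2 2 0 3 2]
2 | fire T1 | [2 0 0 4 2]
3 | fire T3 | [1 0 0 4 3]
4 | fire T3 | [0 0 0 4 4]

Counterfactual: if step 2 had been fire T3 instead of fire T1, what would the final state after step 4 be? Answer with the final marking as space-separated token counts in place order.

(re-executing from step 2 with the substitution; state before step 2: [2 2 0 3 2])
2 | fire T3 | [1 2 0 3 3]
3 | fire T3 | [0 2 0 3 4]
4 | fire T3 | [0 2 0 3 4]

0 2 0 3 4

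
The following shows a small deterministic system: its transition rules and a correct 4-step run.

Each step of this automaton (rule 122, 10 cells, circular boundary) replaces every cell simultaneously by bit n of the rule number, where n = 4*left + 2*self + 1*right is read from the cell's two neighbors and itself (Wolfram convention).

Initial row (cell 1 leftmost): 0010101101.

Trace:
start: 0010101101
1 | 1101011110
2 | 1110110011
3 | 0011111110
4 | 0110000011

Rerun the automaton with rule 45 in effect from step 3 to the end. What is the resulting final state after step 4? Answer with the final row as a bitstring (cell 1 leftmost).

1101001010

(re-executing steps 3..4 under rule 45; state before step 3: 1110110011)
3 | 0001100010
4 | 1101001010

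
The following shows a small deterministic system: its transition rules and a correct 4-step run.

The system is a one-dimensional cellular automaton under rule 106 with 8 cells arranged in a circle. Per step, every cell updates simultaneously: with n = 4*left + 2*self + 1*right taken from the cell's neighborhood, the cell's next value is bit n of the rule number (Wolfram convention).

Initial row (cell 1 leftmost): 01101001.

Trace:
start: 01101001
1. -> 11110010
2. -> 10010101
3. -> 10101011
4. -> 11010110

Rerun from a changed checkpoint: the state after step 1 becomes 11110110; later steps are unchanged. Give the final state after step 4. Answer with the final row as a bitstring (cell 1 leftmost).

01110001

state after step 1 := 11110110
2. -> 10011111
3. -> 10110000
4. -> 01110001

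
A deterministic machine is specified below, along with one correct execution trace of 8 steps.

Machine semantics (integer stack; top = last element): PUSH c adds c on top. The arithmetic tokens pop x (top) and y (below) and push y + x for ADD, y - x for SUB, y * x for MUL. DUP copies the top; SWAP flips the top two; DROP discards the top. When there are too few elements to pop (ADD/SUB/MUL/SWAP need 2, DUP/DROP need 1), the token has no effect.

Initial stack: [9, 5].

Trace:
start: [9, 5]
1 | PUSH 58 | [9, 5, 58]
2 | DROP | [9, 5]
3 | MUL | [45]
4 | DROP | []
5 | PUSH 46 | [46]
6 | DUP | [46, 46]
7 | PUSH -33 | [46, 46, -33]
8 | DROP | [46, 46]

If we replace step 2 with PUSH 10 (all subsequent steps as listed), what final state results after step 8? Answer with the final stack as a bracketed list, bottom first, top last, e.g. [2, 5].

[9, 5, 46, 46]

(re-executing from step 2 with the substitution; state before step 2: [9, 5, 58])
2 | PUSH 10 | [9, 5, 58, 10]
3 | MUL | [9, 5, 580]
4 | DROP | [9, 5]
5 | PUSH 46 | [9, 5, 46]
6 | DUP | [9, 5, 46, 46]
7 | PUSH -33 | [9, 5, 46, 46, -33]
8 | DROP | [9, 5, 46, 46]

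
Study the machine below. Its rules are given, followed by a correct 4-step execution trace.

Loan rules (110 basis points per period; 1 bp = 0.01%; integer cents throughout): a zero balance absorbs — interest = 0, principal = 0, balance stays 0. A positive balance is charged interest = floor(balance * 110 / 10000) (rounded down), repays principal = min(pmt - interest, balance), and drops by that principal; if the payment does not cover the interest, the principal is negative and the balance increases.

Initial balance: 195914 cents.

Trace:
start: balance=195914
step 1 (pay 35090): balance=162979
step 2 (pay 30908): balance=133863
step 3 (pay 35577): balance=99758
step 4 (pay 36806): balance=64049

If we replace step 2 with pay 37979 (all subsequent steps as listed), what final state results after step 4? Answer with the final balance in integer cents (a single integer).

56821

(re-executing from step 2 with the substitution; state before step 2: balance=162979)
step 2 (pay 37979): balance=126792
step 3 (pay 35577): balance=92609
step 4 (pay 36806): balance=56821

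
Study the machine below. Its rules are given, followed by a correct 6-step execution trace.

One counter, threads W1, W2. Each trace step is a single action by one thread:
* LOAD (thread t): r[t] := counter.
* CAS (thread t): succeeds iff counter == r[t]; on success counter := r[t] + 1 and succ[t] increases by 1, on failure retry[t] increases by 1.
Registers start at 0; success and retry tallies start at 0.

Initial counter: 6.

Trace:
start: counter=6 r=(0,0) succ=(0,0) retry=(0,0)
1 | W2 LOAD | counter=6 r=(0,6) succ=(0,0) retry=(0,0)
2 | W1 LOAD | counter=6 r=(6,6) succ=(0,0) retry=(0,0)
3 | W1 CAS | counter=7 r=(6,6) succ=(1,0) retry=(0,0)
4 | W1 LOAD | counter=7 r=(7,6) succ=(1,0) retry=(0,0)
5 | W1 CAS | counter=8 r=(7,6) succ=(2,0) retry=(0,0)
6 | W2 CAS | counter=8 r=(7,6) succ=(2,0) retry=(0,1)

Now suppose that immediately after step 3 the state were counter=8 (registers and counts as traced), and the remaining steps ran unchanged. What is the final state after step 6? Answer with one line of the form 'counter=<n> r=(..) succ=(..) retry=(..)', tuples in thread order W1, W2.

state after step 3 := counter=8 r=(6,6) succ=(1,0) retry=(0,0)
4 | W1 LOAD | counter=8 r=(8,6) succ=(1,0) retry=(0,0)
5 | W1 CAS | counter=9 r=(8,6) succ=(2,0) retry=(0,0)
6 | W2 CAS | counter=9 r=(8,6) succ=(2,0) retry=(0,1)

counter=9 r=(8,6) succ=(2,0) retry=(0,1)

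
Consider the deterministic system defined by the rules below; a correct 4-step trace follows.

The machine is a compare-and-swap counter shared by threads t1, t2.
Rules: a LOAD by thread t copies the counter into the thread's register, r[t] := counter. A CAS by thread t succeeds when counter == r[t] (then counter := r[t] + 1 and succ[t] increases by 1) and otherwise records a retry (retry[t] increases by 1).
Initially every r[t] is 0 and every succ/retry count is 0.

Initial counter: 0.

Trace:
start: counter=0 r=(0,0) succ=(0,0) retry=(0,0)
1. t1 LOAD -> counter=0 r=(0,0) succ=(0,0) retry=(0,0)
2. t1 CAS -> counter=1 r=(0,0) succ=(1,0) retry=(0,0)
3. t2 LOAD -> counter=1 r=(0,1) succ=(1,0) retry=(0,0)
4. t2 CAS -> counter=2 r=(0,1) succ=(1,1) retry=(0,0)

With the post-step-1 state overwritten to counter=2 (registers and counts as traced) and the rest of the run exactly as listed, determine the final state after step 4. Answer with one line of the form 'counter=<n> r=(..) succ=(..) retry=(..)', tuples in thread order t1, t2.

state after step 1 := counter=2 r=(0,0) succ=(0,0) retry=(0,0)
2. t1 CAS -> counter=2 r=(0,0) succ=(0,0) retry=(1,0)
3. t2 LOAD -> counter=2 r=(0,2) succ=(0,0) retry=(1,0)
4. t2 CAS -> counter=3 r=(0,2) succ=(0,1) retry=(1,0)

counter=3 r=(0,2) succ=(0,1) retry=(1,0)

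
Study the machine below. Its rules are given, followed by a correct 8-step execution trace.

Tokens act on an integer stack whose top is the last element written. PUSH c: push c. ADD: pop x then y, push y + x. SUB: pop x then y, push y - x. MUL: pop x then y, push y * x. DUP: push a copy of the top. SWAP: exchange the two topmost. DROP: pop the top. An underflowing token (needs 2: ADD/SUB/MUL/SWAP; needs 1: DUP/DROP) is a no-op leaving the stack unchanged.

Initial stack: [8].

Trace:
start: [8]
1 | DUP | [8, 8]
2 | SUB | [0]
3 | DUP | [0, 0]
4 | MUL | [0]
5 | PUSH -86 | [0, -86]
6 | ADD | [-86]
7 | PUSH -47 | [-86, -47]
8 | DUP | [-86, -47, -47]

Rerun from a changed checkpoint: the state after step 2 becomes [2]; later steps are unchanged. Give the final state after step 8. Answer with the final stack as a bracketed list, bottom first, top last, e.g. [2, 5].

state after step 2 := [2]
3 | DUP | [2, 2]
4 | MUL | [4]
5 | PUSH -86 | [4, -86]
6 | ADD | [-82]
7 | PUSH -47 | [-82, -47]
8 | DUP | [-82, -47, -47]

[-82, -47, -47]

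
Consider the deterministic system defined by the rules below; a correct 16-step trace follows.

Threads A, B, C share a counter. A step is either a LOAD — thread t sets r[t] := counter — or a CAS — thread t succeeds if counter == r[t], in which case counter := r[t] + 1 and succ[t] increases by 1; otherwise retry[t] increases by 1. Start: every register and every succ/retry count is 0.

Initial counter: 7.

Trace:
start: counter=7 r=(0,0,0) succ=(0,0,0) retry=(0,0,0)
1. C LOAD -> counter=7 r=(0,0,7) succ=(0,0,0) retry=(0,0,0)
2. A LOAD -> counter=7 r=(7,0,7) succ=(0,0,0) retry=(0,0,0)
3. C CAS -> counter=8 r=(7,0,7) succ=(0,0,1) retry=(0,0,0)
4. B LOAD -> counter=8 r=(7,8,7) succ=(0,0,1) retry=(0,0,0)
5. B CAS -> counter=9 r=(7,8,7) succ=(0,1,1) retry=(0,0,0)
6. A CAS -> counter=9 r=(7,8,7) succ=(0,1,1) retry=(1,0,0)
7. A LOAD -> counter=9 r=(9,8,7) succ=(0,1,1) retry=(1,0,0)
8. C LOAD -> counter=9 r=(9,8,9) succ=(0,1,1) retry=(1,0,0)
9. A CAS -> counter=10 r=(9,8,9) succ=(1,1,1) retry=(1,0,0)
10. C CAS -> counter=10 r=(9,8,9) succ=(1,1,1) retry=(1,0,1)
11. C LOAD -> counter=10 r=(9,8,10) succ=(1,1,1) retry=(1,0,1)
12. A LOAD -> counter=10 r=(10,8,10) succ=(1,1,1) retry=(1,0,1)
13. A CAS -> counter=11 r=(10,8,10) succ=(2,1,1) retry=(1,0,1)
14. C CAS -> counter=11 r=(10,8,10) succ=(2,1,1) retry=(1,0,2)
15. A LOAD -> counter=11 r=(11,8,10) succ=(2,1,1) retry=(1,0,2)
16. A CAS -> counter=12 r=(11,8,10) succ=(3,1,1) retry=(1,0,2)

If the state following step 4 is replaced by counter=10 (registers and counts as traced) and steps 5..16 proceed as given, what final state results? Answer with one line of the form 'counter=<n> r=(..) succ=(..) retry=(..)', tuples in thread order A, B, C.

state after step 4 := counter=10 r=(7,8,7) succ=(0,0,1) retry=(0,0,0)
5. B CAS -> counter=10 r=(7,8,7) succ=(0,0,1) retry=(0,1,0)
6. A CAS -> counter=10 r=(7,8,7) succ=(0,0,1) retry=(1,1,0)
7. A LOAD -> counter=10 r=(10,8,7) succ=(0,0,1) retry=(1,1,0)
8. C LOAD -> counter=10 r=(10,8,10) succ=(0,0,1) retry=(1,1,0)
9. A CAS -> counter=11 r=(10,8,10) succ=(1,0,1) retry=(1,1,0)
10. C CAS -> counter=11 r=(10,8,10) succ=(1,0,1) retry=(1,1,1)
11. C LOAD -> counter=11 r=(10,8,11) succ=(1,0,1) retry=(1,1,1)
12. A LOAD -> counter=11 r=(11,8,11) succ=(1,0,1) retry=(1,1,1)
13. A CAS -> counter=12 r=(11,8,11) succ=(2,0,1) retry=(1,1,1)
14. C CAS -> counter=12 r=(11,8,11) succ=(2,0,1) retry=(1,1,2)
15. A LOAD -> counter=12 r=(12,8,11) succ=(2,0,1) retry=(1,1,2)
16. A CAS -> counter=13 r=(12,8,11) succ=(3,0,1) retry=(1,1,2)

counter=13 r=(12,8,11) succ=(3,0,1) retry=(1,1,2)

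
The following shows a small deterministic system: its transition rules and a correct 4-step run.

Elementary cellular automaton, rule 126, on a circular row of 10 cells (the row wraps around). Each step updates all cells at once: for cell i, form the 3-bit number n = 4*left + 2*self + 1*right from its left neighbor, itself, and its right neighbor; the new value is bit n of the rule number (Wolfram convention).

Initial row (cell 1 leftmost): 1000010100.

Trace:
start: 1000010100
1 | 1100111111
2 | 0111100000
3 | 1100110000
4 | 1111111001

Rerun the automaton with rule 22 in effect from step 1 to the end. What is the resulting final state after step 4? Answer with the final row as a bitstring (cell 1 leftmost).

(re-executing steps 1..4 under rule 22; state before step 1: 1000010100)
1 | 1100110111
2 | 0011000000
3 | 0100100000
4 | 1111110000

1111110000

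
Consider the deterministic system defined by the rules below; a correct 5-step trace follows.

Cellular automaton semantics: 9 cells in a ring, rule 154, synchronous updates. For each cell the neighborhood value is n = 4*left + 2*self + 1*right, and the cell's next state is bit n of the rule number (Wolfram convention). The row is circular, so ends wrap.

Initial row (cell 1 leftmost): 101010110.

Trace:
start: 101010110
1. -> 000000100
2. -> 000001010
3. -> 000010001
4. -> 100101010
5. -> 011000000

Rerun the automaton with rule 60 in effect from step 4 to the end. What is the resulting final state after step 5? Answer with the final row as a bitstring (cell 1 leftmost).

(re-executing steps 4..5 under rule 60; state before step 4: 000010001)
4. -> 100011001
5. -> 010010101

010010101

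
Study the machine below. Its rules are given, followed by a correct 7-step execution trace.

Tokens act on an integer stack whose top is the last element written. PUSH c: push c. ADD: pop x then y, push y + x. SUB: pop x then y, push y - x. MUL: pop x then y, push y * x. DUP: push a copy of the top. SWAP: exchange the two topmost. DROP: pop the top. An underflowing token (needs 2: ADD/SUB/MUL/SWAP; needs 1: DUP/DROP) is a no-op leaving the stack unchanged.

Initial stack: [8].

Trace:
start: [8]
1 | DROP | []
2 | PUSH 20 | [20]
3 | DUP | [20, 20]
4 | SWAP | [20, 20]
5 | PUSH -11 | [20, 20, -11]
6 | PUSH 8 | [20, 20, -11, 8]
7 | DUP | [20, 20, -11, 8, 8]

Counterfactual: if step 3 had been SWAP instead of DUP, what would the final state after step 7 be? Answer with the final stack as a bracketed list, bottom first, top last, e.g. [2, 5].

(re-executing from step 3 with the substitution; state before step 3: [20])
3 | SWAP | [20]
4 | SWAP | [20]
5 | PUSH -11 | [20, -11]
6 | PUSH 8 | [20, -11, 8]
7 | DUP | [20, -11, 8, 8]

[20, -11, 8, 8]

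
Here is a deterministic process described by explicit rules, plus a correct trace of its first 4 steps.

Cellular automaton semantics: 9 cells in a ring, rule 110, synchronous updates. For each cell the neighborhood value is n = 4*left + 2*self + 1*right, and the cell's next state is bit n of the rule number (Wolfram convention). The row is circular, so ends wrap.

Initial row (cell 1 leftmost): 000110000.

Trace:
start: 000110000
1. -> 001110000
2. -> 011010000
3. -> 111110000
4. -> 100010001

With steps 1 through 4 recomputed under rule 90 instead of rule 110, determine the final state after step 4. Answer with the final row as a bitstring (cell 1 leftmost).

100000010

(re-executing steps 1..4 under rule 90; state before step 1: 000110000)
1. -> 001111000
2. -> 011001100
3. -> 111111110
4. -> 100000010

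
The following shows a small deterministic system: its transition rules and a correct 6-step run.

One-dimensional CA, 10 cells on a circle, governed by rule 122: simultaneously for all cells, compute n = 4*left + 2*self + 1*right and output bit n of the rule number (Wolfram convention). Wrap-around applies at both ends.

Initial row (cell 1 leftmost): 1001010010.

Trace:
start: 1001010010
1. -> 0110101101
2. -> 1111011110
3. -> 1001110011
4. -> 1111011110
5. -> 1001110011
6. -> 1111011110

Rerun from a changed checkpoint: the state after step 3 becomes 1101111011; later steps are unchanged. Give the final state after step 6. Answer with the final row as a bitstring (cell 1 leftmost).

0111001110

state after step 3 := 1101111011
4. -> 0111001110
5. -> 1101111011
6. -> 0111001110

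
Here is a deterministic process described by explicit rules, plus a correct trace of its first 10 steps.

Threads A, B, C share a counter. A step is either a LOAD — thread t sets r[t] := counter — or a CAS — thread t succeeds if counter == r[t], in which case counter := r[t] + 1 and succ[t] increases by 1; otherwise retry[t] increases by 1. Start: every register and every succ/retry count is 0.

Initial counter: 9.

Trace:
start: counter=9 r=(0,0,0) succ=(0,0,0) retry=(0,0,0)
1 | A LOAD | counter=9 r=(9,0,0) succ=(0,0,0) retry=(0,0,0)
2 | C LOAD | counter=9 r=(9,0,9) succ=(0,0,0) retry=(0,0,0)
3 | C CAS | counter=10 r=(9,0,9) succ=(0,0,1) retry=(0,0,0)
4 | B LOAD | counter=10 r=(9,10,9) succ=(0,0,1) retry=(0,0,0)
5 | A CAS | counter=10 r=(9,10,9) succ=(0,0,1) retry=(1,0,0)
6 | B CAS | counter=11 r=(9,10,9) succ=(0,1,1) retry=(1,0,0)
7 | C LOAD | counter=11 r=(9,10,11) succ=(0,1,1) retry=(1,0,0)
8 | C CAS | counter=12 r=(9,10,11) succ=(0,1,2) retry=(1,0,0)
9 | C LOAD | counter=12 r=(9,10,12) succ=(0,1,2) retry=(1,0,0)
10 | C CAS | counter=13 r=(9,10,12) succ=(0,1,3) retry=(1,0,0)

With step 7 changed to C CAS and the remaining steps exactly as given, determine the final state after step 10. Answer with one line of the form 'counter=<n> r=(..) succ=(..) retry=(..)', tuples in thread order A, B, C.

(re-executing from step 7 with the substitution; state before step 7: counter=11 r=(9,10,9) succ=(0,1,1) retry=(1,0,0))
7 | C CAS | counter=11 r=(9,10,9) succ=(0,1,1) retry=(1,0,1)
8 | C CAS | counter=11 r=(9,10,9) succ=(0,1,1) retry=(1,0,2)
9 | C LOAD | counter=11 r=(9,10,11) succ=(0,1,1) retry=(1,0,2)
10 | C CAS | counter=12 r=(9,10,11) succ=(0,1,2) retry=(1,0,2)

counter=12 r=(9,10,11) succ=(0,1,2) retry=(1,0,2)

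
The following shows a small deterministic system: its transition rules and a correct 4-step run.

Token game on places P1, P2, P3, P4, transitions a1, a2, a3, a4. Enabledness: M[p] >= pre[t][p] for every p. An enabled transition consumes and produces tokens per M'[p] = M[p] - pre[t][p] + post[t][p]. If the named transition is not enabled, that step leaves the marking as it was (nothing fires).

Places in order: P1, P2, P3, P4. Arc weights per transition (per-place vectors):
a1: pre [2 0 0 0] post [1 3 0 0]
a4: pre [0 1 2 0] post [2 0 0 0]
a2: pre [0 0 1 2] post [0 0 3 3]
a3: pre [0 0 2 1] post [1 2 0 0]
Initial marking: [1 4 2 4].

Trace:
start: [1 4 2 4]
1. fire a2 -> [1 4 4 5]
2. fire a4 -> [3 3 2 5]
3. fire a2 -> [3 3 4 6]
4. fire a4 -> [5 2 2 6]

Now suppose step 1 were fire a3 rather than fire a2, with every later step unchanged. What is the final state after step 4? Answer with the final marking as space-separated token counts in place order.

2 6 0 3

(re-executing from step 1 with the substitution; state before step 1: [1 4 2 4])
1. fire a3 -> [2 6 0 3]
2. fire a4 -> [2 6 0 3]
3. fire a2 -> [2 6 0 3]
4. fire a4 -> [2 6 0 3]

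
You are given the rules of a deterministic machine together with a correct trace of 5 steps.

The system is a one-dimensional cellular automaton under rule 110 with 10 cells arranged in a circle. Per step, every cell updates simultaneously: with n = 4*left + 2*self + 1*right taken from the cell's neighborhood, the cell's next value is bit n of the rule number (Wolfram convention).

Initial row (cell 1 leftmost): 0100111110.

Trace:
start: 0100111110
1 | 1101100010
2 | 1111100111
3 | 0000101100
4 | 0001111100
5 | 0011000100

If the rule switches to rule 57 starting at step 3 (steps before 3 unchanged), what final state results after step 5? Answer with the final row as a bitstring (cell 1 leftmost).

(re-executing steps 3..5 under rule 57; state before step 3: 1111100111)
3 | 0000010100
4 | 1111001011
5 | 0000100110

0000100110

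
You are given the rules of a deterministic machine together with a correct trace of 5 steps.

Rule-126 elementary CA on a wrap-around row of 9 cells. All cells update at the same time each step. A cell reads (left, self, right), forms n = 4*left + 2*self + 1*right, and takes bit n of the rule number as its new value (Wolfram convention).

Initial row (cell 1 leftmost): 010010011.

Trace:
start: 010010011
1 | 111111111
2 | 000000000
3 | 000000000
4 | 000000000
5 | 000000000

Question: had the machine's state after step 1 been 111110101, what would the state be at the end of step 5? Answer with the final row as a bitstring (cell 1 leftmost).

000001110

state after step 1 := 111110101
2 | 000011111
3 | 100110001
4 | 111111011
5 | 000001110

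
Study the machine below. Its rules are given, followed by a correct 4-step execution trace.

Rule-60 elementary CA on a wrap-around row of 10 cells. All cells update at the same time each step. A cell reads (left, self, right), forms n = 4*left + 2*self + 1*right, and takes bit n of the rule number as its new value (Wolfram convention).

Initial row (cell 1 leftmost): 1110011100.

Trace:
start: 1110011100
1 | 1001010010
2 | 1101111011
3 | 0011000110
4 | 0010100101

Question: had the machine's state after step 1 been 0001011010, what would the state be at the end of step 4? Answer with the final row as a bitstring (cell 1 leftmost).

1101101010

state after step 1 := 0001011010
2 | 0001110111
3 | 1001001100
4 | 1101101010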